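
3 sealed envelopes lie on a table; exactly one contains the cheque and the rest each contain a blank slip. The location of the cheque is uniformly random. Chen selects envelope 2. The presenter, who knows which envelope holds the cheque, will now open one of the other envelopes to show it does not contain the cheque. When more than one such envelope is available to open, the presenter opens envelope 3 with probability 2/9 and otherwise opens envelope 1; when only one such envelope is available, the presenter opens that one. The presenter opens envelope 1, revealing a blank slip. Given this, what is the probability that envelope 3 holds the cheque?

9/16

Apply Bayes' rule, conditioning on where the cheque actually is.
If it is in envelope 1 (prior 1/3): the presenter opened envelope 1, so this case is ruled out; weight (1/3)·0 = 0.
If it is in envelope 2 (prior 1/3): envelope 3 is available but not opened, probability 7/9; weight (1/3)·(7/9) = 7/27.
If it is in envelope 3 (prior 1/3): only envelope 1 is available, probability 1; weight (1/3)·1 = 1/3.
The weights sum to 16/27.
So P(the cheque in envelope 3 | the presenter opened envelope 1) = (1/3) / (16/27) = 9/16.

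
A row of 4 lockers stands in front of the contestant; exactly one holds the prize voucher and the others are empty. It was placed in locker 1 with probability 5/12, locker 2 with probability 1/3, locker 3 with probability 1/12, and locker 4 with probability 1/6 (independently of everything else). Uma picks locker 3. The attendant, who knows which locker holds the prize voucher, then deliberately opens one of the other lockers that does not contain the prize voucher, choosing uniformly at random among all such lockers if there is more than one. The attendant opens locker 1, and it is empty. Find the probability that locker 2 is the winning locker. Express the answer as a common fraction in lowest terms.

Apply Bayes' rule, conditioning on where the prize voucher actually is.
If it is in locker 1 (prior 5/12): the attendant opened locker 1, so this case is ruled out; weight (5/12)·0 = 0.
If it is in locker 2 (prior 1/3): the attendant has 2 equally likely choices, so probability 1/2; weight (1/3)·(1/2) = 1/6.
If it is in locker 3 (prior 1/12): the attendant has 3 equally likely choices, so probability 1/3; weight (1/12)·(1/3) = 1/36.
If it is in locker 4 (prior 1/6): the attendant has 2 equally likely choices, so probability 1/2; weight (1/6)·(1/2) = 1/12.
The weights sum to 5/18.
So P(the prize voucher in locker 2 | the attendant opened locker 1) = (1/6) / (5/18) = 3/5.

3/5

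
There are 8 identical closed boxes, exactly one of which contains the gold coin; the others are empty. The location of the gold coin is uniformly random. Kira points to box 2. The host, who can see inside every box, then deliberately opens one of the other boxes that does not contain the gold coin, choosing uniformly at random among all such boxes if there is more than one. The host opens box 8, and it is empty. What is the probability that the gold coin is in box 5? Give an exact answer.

7/48

Consider each possible location of the gold coin in turn.
If it is in any of boxes 1, 3, 4, 5, 6, and 7 (prior 1/8 each): the host has 6 equally likely choices, so probability 1/6; weight (1/8)·(1/6) = 1/48 each.
If it is in box 2 (prior 1/8): the host has 7 equally likely choices, so probability 1/7; weight (1/8)·(1/7) = 1/56.
If it is in box 8 (prior 1/8): the host opened box 8, so this case is ruled out; weight (1/8)·0 = 0.
The weights sum to 1/7.
So P(the gold coin in box 5 | the host opened box 8) = (1/48) / (1/7) = 7/48.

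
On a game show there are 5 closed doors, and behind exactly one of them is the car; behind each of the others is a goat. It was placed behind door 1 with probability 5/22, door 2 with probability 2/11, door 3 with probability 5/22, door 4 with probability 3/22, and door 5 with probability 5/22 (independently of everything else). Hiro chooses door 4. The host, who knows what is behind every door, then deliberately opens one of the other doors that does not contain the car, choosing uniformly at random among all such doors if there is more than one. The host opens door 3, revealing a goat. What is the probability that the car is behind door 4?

Apply Bayes' rule, conditioning on where the car actually is.
If it is behind either of doors 1 and 5 (prior 5/22 each): the host has 3 equally likely choices, so probability 1/3; weight (5/22)·(1/3) = 5/66 each.
If it is behind door 2 (prior 2/11): the host has 3 equally likely choices, so probability 1/3; weight (2/11)·(1/3) = 2/33.
If it is behind door 3 (prior 5/22): the host opened door 3, so this case is ruled out; weight (5/22)·0 = 0.
If it is behind door 4 (prior 3/22): the host has 4 equally likely choices, so probability 1/4; weight (3/22)·(1/4) = 3/88.
The weights sum to 65/264.
So P(the car behind door 4 | the host opened door 3) = (3/88) / (65/264) = 9/65.

9/65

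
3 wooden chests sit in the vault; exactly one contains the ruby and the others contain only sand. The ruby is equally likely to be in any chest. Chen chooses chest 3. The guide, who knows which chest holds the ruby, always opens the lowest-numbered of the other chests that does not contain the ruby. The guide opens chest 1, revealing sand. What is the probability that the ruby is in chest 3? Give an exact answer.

Apply Bayes' rule, conditioning on where the ruby actually is.
If it is in chest 1 (prior 1/3): the guide opened chest 1, so this case is ruled out; weight (1/3)·0 = 0.
If it is in either of chests 2 and 3 (prior 1/3 each): chest 1 is the lowest-numbered option available, probability 1; weight (1/3)·1 = 1/3 each.
The weights sum to 2/3.
So P(the ruby in chest 3 | the guide opened chest 1) = (1/3) / (2/3) = 1/2.

1/2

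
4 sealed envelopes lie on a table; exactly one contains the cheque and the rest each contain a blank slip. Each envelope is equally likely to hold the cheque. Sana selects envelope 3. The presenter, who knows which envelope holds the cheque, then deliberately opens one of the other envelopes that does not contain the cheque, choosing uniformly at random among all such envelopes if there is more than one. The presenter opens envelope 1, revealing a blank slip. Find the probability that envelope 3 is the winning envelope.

1/4

Apply Bayes' rule, conditioning on where the cheque actually is.
If it is in envelope 1 (prior 1/4): the presenter opened envelope 1, so this case is ruled out; weight (1/4)·0 = 0.
If it is in either of envelopes 2 and 4 (prior 1/4 each): the presenter has 2 equally likely choices, so probability 1/2; weight (1/4)·(1/2) = 1/8 each.
If it is in envelope 3 (prior 1/4): the presenter has 3 equally likely choices, so probability 1/3; weight (1/4)·(1/3) = 1/12.
The weights sum to 1/3.
So P(the cheque in envelope 3 | the presenter opened envelope 1) = (1/12) / (1/3) = 1/4.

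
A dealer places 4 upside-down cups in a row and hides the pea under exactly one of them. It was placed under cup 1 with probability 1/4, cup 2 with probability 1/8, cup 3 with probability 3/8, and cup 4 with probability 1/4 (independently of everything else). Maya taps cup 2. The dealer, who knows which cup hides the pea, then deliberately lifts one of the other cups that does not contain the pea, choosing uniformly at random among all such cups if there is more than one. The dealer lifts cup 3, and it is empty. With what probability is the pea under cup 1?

Consider each possible location of the pea in turn.
If it is under either of cups 1 and 4 (prior 1/4 each): the dealer has 2 equally likely choices, so probability 1/2; weight (1/4)·(1/2) = 1/8 each.
If it is under cup 2 (prior 1/8): the dealer has 3 equally likely choices, so probability 1/3; weight (1/8)·(1/3) = 1/24.
If it is under cup 3 (prior 3/8): the dealer opened cup 3, so this case is ruled out; weight (3/8)·0 = 0.
The weights sum to 7/24.
So P(the pea under cup 1 | the dealer opened cup 3) = (1/8) / (7/24) = 3/7.

3/7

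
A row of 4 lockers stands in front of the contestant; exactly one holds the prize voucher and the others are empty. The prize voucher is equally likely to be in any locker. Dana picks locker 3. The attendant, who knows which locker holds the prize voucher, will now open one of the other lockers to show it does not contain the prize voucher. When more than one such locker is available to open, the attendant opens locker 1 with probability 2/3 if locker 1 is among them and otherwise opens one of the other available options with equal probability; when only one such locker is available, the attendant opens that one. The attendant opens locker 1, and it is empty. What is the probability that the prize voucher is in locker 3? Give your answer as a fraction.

1/3

Condition on the true location of the prize voucher.
If it is in locker 1 (prior 1/4): the attendant opened locker 1, so this case is ruled out; weight (1/4)·0 = 0.
If it is in any of lockers 2, 3, and 4 (prior 1/4 each): locker 1 is available, opened with probability 2/3; weight (1/4)·(2/3) = 1/6 each.
The weights sum to 1/2.
So P(the prize voucher in locker 3 | the attendant opened locker 1) = (1/6) / (1/2) = 1/3.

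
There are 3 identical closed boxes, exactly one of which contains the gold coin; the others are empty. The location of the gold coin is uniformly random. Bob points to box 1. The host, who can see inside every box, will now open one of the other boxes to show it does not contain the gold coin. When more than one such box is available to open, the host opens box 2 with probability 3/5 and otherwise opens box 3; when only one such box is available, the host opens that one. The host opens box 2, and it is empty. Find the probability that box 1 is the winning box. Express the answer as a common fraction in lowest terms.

Consider each possible location of the gold coin in turn.
If it is in box 1 (prior 1/3): box 2 is available, opened with probability 3/5; weight (1/3)·(3/5) = 1/5.
If it is in box 2 (prior 1/3): the host opened box 2, so this case is ruled out; weight (1/3)·0 = 0.
If it is in box 3 (prior 1/3): only box 2 is available, probability 1; weight (1/3)·1 = 1/3.
The weights sum to 8/15.
So P(the gold coin in box 1 | the host opened box 2) = (1/5) / (8/15) = 3/8.

3/8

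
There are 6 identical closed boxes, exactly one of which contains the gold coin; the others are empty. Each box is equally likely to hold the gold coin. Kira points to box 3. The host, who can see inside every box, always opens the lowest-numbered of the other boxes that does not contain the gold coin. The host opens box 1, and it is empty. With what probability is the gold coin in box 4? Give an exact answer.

1/5

Apply Bayes' rule, conditioning on where the gold coin actually is.
If it is in box 1 (prior 1/6): the host opened box 1, so this case is ruled out; weight (1/6)·0 = 0.
If it is in any of boxes 2, 3, 4, 5, and 6 (prior 1/6 each): box 1 is the lowest-numbered option available, probability 1; weight (1/6)·1 = 1/6 each.
The weights sum to 5/6.
So P(the gold coin in box 4 | the host opened box 1) = (1/6) / (5/6) = 1/5.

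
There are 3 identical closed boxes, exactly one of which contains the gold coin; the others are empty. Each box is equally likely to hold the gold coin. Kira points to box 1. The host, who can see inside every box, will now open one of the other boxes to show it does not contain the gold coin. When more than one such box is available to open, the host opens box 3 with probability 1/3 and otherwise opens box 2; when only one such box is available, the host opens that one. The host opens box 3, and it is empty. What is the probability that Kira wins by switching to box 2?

3/4

Apply Bayes' rule, conditioning on where the gold coin actually is.
If it is in box 1 (prior 1/3): box 3 is available, opened with probability 1/3; weight (1/3)·(1/3) = 1/9.
If it is in box 2 (prior 1/3): only box 3 is available, probability 1; weight (1/3)·1 = 1/3.
If it is in box 3 (prior 1/3): the host opened box 3, so this case is ruled out; weight (1/3)·0 = 0.
The weights sum to 4/9.
So P(the gold coin in box 2 | the host opened box 3) = (1/3) / (4/9) = 3/4.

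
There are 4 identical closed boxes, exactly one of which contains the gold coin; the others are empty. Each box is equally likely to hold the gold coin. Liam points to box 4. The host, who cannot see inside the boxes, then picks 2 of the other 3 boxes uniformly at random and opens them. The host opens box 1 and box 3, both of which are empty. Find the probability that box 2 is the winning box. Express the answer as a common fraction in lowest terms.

Apply Bayes' rule, conditioning on where the gold coin actually is.
If it is in either of boxes 1 and 3 (prior 1/4 each): that box was opened and seen not to hold the prize — ruled out; weight (1/4)·0 = 0 each.
If it is in either of boxes 2 and 4 (prior 1/4 each): the host picks exactly this set with probability 1/3 regardless, and none is the prize; weight (1/4)·(1/3) = 1/12 each.
The weights sum to 1/6.
So P(the gold coin in box 2 | the host opened box 1 and box 3) = (1/12) / (1/6) = 1/2.

1/2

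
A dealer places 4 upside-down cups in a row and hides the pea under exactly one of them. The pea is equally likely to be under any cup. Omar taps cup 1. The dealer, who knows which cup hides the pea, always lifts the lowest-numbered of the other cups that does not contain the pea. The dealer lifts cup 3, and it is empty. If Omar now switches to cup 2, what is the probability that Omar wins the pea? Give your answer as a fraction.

1

Apply Bayes' rule, conditioning on where the pea actually is.
If it is under either of cups 1 and 4 (prior 1/4 each): the dealer would have opened cup 2 instead, probability 0; weight (1/4)·0 = 0 each.
If it is under cup 2 (prior 1/4): cup 3 is the lowest-numbered option available, probability 1; weight (1/4)·1 = 1/4.
If it is under cup 3 (prior 1/4): the dealer opened cup 3, so this case is ruled out; weight (1/4)·0 = 0.
The weights sum to 1/4.
So P(the pea under cup 2 | the dealer opened cup 3) = (1/4) / (1/4) = 1.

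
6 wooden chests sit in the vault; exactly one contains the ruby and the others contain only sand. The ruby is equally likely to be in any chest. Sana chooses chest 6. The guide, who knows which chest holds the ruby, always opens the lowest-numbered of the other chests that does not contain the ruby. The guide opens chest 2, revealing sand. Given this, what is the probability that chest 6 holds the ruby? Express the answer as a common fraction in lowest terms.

Apply Bayes' rule, conditioning on where the ruby actually is.
If it is in chest 1 (prior 1/6): chest 2 is the lowest-numbered option available, probability 1; weight (1/6)·1 = 1/6.
If it is in chest 2 (prior 1/6): the guide opened chest 2, so this case is ruled out; weight (1/6)·0 = 0.
If it is in any of chests 3, 4, 5, and 6 (prior 1/6 each): the guide would have opened chest 1 instead, probability 0; weight (1/6)·0 = 0 each.
The weights sum to 1/6.
So P(the ruby in chest 6 | the guide opened chest 2) = 0 / (1/6) = 0.

0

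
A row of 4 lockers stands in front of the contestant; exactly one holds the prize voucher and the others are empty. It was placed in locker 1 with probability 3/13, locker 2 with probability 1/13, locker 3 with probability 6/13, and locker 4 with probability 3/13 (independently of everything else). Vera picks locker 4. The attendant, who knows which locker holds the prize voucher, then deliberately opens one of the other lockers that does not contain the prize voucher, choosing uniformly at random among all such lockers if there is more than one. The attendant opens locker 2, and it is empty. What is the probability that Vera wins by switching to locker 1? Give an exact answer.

3/11

Consider each possible location of the prize voucher in turn.
If it is in locker 1 (prior 3/13): the attendant has 2 equally likely choices, so probability 1/2; weight (3/13)·(1/2) = 3/26.
If it is in locker 2 (prior 1/13): the attendant opened locker 2, so this case is ruled out; weight (1/13)·0 = 0.
If it is in locker 3 (prior 6/13): the attendant has 2 equally likely choices, so probability 1/2; weight (6/13)·(1/2) = 3/13.
If it is in locker 4 (prior 3/13): the attendant has 3 equally likely choices, so probability 1/3; weight (3/13)·(1/3) = 1/13.
The weights sum to 11/26.
So P(the prize voucher in locker 1 | the attendant opened locker 2) = (3/26) / (11/26) = 3/11.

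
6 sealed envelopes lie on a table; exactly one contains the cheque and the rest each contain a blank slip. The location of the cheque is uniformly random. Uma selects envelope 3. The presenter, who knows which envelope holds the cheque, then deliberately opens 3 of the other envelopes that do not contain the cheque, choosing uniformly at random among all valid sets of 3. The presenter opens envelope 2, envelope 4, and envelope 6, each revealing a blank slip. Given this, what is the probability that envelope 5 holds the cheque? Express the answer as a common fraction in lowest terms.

5/12

Apply Bayes' rule, conditioning on where the cheque actually is.
If it is in either of envelopes 1 and 5 (prior 1/6 each): the presenter has 4 equally likely choices, so probability 1/4; weight (1/6)·(1/4) = 1/24 each.
If it is in any of envelopes 2, 4, and 6 (prior 1/6 each): that envelope was opened and seen not to hold the prize — ruled out; weight (1/6)·0 = 0 each.
If it is in envelope 3 (prior 1/6): the presenter has 10 equally likely choices, so probability 1/10; weight (1/6)·(1/10) = 1/60.
The weights sum to 1/10.
So P(the cheque in envelope 5 | the presenter opened envelope 2, envelope 4, and envelope 6) = (1/24) / (1/10) = 5/12.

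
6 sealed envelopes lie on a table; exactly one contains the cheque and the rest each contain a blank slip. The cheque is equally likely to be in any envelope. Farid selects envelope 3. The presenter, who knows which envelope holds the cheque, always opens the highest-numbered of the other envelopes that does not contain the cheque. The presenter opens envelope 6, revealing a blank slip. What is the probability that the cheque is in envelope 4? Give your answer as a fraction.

1/5

Consider each possible location of the cheque in turn.
If it is in any of envelopes 1, 2, 3, 4, and 5 (prior 1/6 each): envelope 6 is the highest-numbered option available, probability 1; weight (1/6)·1 = 1/6 each.
If it is in envelope 6 (prior 1/6): the presenter opened envelope 6, so this case is ruled out; weight (1/6)·0 = 0.
The weights sum to 5/6.
So P(the cheque in envelope 4 | the presenter opened envelope 6) = (1/6) / (5/6) = 1/5.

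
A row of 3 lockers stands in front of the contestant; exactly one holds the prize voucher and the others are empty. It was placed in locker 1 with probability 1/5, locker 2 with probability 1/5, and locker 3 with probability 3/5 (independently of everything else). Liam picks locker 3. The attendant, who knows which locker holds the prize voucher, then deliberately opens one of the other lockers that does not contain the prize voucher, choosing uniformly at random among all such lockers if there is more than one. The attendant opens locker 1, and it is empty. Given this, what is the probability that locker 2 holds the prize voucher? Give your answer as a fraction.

2/5

Apply Bayes' rule, conditioning on where the prize voucher actually is.
If it is in locker 1 (prior 1/5): the attendant opened locker 1, so this case is ruled out; weight (1/5)·0 = 0.
If it is in locker 2 (prior 1/5): the attendant has no choice, probability 1; weight (1/5)·1 = 1/5.
If it is in locker 3 (prior 3/5): the attendant has 2 equally likely choices, so probability 1/2; weight (3/5)·(1/2) = 3/10.
The weights sum to 1/2.
So P(the prize voucher in locker 2 | the attendant opened locker 1) = (1/5) / (1/2) = 2/5.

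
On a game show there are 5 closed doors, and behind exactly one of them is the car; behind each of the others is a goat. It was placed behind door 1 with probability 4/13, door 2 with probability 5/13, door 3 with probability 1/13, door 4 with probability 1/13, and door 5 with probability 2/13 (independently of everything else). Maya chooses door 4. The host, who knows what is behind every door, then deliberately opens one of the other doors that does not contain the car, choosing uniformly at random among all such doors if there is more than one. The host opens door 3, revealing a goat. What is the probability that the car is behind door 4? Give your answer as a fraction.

Apply Bayes' rule, conditioning on where the car actually is.
If it is behind door 1 (prior 4/13): the host has 3 equally likely choices, so probability 1/3; weight (4/13)·(1/3) = 4/39.
If it is behind door 2 (prior 5/13): the host has 3 equally likely choices, so probability 1/3; weight (5/13)·(1/3) = 5/39.
If it is behind door 3 (prior 1/13): the host opened door 3, so this case is ruled out; weight (1/13)·0 = 0.
If it is behind door 4 (prior 1/13): the host has 4 equally likely choices, so probability 1/4; weight (1/13)·(1/4) = 1/52.
If it is behind door 5 (prior 2/13): the host has 3 equally likely choices, so probability 1/3; weight (2/13)·(1/3) = 2/39.
The weights sum to 47/156.
So P(the car behind door 4 | the host opened door 3) = (1/52) / (47/156) = 3/47.

3/47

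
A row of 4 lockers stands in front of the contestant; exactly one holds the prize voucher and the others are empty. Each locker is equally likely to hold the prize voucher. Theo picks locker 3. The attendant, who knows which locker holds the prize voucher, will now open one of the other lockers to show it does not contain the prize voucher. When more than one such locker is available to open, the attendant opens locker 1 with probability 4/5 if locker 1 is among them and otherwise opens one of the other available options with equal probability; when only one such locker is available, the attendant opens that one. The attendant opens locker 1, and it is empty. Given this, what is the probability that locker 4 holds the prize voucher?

Consider each possible location of the prize voucher in turn.
If it is in locker 1 (prior 1/4): the attendant opened locker 1, so this case is ruled out; weight (1/4)·0 = 0.
If it is in any of lockers 2, 3, and 4 (prior 1/4 each): locker 1 is available, opened with probability 4/5; weight (1/4)·(4/5) = 1/5 each.
The weights sum to 3/5.
So P(the prize voucher in locker 4 | the attendant opened locker 1) = (1/5) / (3/5) = 1/3.

1/3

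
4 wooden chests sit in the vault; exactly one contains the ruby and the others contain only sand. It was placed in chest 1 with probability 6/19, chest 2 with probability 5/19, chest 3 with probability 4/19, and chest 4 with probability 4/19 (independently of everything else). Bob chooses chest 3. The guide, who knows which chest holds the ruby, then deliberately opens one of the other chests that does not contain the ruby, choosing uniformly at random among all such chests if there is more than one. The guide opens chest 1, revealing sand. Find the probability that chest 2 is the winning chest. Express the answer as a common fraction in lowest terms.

3/7

Consider each possible location of the ruby in turn.
If it is in chest 1 (prior 6/19): the guide opened chest 1, so this case is ruled out; weight (6/19)·0 = 0.
If it is in chest 2 (prior 5/19): the guide has 2 equally likely choices, so probability 1/2; weight (5/19)·(1/2) = 5/38.
If it is in chest 3 (prior 4/19): the guide has 3 equally likely choices, so probability 1/3; weight (4/19)·(1/3) = 4/57.
If it is in chest 4 (prior 4/19): the guide has 2 equally likely choices, so probability 1/2; weight (4/19)·(1/2) = 2/19.
The weights sum to 35/114.
So P(the ruby in chest 2 | the guide opened chest 1) = (5/38) / (35/114) = 3/7.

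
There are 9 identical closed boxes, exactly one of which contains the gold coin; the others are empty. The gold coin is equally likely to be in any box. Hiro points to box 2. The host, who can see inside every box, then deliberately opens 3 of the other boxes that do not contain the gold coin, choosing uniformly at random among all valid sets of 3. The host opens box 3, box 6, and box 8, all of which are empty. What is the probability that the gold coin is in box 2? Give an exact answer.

1/9

Consider each possible location of the gold coin in turn.
If it is in any of boxes 1, 4, 5, 7, and 9 (prior 1/9 each): the host has 35 equally likely choices, so probability 1/35; weight (1/9)·(1/35) = 1/315 each.
If it is in box 2 (prior 1/9): the host has 56 equally likely choices, so probability 1/56; weight (1/9)·(1/56) = 1/504.
If it is in any of boxes 3, 6, and 8 (prior 1/9 each): that box was opened and seen not to hold the prize — ruled out; weight (1/9)·0 = 0 each.
The weights sum to 1/56.
So P(the gold coin in box 2 | the host opened box 3, box 6, and box 8) = (1/504) / (1/56) = 1/9.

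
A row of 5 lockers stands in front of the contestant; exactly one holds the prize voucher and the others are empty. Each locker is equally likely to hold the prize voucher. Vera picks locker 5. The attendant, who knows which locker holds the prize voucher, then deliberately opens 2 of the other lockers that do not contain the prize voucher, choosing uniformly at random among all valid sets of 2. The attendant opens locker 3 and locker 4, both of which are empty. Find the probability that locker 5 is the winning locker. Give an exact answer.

1/5

Apply Bayes' rule, conditioning on where the prize voucher actually is.
If it is in either of lockers 1 and 2 (prior 1/5 each): the attendant has 3 equally likely choices, so probability 1/3; weight (1/5)·(1/3) = 1/15 each.
If it is in either of lockers 3 and 4 (prior 1/5 each): that locker was opened and seen not to hold the prize — ruled out; weight (1/5)·0 = 0 each.
If it is in locker 5 (prior 1/5): the attendant has 6 equally likely choices, so probability 1/6; weight (1/5)·(1/6) = 1/30.
The weights sum to 1/6.
So P(the prize voucher in locker 5 | the attendant opened locker 3 and locker 4) = (1/30) / (1/6) = 1/5.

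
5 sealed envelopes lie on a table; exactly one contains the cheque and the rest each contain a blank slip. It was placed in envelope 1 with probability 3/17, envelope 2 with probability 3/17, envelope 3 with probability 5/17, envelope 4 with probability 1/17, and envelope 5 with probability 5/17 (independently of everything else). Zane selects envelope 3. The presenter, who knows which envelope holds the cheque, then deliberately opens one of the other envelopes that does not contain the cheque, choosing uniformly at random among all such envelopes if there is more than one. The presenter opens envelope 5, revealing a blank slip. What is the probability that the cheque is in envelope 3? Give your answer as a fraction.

15/43

Apply Bayes' rule, conditioning on where the cheque actually is.
If it is in either of envelopes 1 and 2 (prior 3/17 each): the presenter has 3 equally likely choices, so probability 1/3; weight (3/17)·(1/3) = 1/17 each.
If it is in envelope 3 (prior 5/17): the presenter has 4 equally likely choices, so probability 1/4; weight (5/17)·(1/4) = 5/68.
If it is in envelope 4 (prior 1/17): the presenter has 3 equally likely choices, so probability 1/3; weight (1/17)·(1/3) = 1/51.
If it is in envelope 5 (prior 5/17): the presenter opened envelope 5, so this case is ruled out; weight (5/17)·0 = 0.
The weights sum to 43/204.
So P(the cheque in envelope 3 | the presenter opened envelope 5) = (5/68) / (43/204) = 15/43.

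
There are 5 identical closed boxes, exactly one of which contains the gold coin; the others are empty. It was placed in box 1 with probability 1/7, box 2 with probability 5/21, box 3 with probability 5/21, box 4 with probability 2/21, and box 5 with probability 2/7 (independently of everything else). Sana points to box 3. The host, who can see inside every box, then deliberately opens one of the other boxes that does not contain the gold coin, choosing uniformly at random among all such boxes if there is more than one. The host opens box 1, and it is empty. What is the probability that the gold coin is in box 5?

Apply Bayes' rule, conditioning on where the gold coin actually is.
If it is in box 1 (prior 1/7): the host opened box 1, so this case is ruled out; weight (1/7)·0 = 0.
If it is in box 2 (prior 5/21): the host has 3 equally likely choices, so probability 1/3; weight (5/21)·(1/3) = 5/63.
If it is in box 3 (prior 5/21): the host has 4 equally likely choices, so probability 1/4; weight (5/21)·(1/4) = 5/84.
If it is in box 4 (prior 2/21): the host has 3 equally likely choices, so probability 1/3; weight (2/21)·(1/3) = 2/63.
If it is in box 5 (prior 2/7): the host has 3 equally likely choices, so probability 1/3; weight (2/7)·(1/3) = 2/21.
The weights sum to 67/252.
So P(the gold coin in box 5 | the host opened box 1) = (2/21) / (67/252) = 24/67.

24/67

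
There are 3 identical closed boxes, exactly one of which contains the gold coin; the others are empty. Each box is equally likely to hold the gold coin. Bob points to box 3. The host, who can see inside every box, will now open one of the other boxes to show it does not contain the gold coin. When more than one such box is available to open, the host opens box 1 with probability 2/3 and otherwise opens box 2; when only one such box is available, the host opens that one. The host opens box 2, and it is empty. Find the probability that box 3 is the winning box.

1/4

Condition on the true location of the gold coin.
If it is in box 1 (prior 1/3): only box 2 is available, probability 1; weight (1/3)·1 = 1/3.
If it is in box 2 (prior 1/3): the host opened box 2, so this case is ruled out; weight (1/3)·0 = 0.
If it is in box 3 (prior 1/3): box 1 is available but not opened, probability 1/3; weight (1/3)·(1/3) = 1/9.
The weights sum to 4/9.
So P(the gold coin in box 3 | the host opened box 2) = (1/9) / (4/9) = 1/4.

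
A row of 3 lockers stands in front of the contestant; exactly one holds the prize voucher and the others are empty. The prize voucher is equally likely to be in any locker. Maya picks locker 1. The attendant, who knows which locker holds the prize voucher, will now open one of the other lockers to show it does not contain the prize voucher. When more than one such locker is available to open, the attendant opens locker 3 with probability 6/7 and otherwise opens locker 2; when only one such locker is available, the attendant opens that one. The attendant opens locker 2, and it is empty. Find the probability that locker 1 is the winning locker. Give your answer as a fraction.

1/8

Apply Bayes' rule, conditioning on where the prize voucher actually is.
If it is in locker 1 (prior 1/3): locker 3 is available but not opened, probability 1/7; weight (1/3)·(1/7) = 1/21.
If it is in locker 2 (prior 1/3): the attendant opened locker 2, so this case is ruled out; weight (1/3)·0 = 0.
If it is in locker 3 (prior 1/3): only locker 2 is available, probability 1; weight (1/3)·1 = 1/3.
The weights sum to 8/21.
So P(the prize voucher in locker 1 | the attendant opened locker 2) = (1/21) / (8/21) = 1/8.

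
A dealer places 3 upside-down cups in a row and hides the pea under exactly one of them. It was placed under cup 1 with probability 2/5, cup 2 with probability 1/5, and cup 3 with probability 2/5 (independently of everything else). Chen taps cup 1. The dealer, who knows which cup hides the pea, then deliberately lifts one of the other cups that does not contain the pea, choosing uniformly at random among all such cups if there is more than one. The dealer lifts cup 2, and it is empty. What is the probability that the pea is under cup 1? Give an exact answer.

Apply Bayes' rule, conditioning on where the pea actually is.
If it is under cup 1 (prior 2/5): the dealer has 2 equally likely choices, so probability 1/2; weight (2/5)·(1/2) = 1/5.
If it is under cup 2 (prior 1/5): the dealer opened cup 2, so this case is ruled out; weight (1/5)·0 = 0.
If it is under cup 3 (prior 2/5): the dealer has no choice, probability 1; weight (2/5)·1 = 2/5.
The weights sum to 3/5.
So P(the pea under cup 1 | the dealer opened cup 2) = (1/5) / (3/5) = 1/3.

1/3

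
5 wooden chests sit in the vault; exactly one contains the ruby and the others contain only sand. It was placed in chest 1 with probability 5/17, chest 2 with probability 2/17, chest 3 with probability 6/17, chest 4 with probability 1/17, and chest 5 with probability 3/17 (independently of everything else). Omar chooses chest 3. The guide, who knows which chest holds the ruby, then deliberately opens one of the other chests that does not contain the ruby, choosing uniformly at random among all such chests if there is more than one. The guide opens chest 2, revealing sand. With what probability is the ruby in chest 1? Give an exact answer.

Consider each possible location of the ruby in turn.
If it is in chest 1 (prior 5/17): the guide has 3 equally likely choices, so probability 1/3; weight (5/17)·(1/3) = 5/51.
If it is in chest 2 (prior 2/17): the guide opened chest 2, so this case is ruled out; weight (2/17)·0 = 0.
If it is in chest 3 (prior 6/17): the guide has 4 equally likely choices, so probability 1/4; weight (6/17)·(1/4) = 3/34.
If it is in chest 4 (prior 1/17): the guide has 3 equally likely choices, so probability 1/3; weight (1/17)·(1/3) = 1/51.
If it is in chest 5 (prior 3/17): the guide has 3 equally likely choices, so probability 1/3; weight (3/17)·(1/3) = 1/17.
The weights sum to 9/34.
So P(the ruby in chest 1 | the guide opened chest 2) = (5/51) / (9/34) = 10/27.

10/27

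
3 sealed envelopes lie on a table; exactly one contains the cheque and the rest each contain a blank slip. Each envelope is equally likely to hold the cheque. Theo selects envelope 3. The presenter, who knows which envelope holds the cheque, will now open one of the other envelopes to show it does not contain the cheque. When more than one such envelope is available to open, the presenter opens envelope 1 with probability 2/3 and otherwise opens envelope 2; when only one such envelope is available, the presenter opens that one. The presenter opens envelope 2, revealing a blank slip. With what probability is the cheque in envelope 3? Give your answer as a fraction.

Condition on the true location of the cheque.
If it is in envelope 1 (prior 1/3): only envelope 2 is available, probability 1; weight (1/3)·1 = 1/3.
If it is in envelope 2 (prior 1/3): the presenter opened envelope 2, so this case is ruled out; weight (1/3)·0 = 0.
If it is in envelope 3 (prior 1/3): envelope 1 is available but not opened, probability 1/3; weight (1/3)·(1/3) = 1/9.
The weights sum to 4/9.
So P(the cheque in envelope 3 | the presenter opened envelope 2) = (1/9) / (4/9) = 1/4.

1/4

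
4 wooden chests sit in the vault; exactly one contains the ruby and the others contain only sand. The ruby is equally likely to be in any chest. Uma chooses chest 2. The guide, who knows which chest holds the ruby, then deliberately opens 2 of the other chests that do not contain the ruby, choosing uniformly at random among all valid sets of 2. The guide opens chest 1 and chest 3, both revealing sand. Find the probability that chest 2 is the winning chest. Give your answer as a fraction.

1/4

Condition on the true location of the ruby.
If it is in either of chests 1 and 3 (prior 1/4 each): that chest was opened and seen not to hold the prize — ruled out; weight (1/4)·0 = 0 each.
If it is in chest 2 (prior 1/4): the guide has 3 equally likely choices, so probability 1/3; weight (1/4)·(1/3) = 1/12.
If it is in chest 4 (prior 1/4): the guide has no choice, probability 1; weight (1/4)·1 = 1/4.
The weights sum to 1/3.
So P(the ruby in chest 2 | the guide opened chest 1 and chest 3) = (1/12) / (1/3) = 1/4.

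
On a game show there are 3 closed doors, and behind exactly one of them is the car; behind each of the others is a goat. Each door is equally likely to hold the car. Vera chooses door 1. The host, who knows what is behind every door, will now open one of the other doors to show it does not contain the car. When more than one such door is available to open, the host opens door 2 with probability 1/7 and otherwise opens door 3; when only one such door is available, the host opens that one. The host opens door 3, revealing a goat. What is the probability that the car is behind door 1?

6/13

Consider each possible location of the car in turn.
If it is behind door 1 (prior 1/3): door 2 is available but not opened, probability 6/7; weight (1/3)·(6/7) = 2/7.
If it is behind door 2 (prior 1/3): only door 3 is available, probability 1; weight (1/3)·1 = 1/3.
If it is behind door 3 (prior 1/3): the host opened door 3, so this case is ruled out; weight (1/3)·0 = 0.
The weights sum to 13/21.
So P(the car behind door 1 | the host opened door 3) = (2/7) / (13/21) = 6/13.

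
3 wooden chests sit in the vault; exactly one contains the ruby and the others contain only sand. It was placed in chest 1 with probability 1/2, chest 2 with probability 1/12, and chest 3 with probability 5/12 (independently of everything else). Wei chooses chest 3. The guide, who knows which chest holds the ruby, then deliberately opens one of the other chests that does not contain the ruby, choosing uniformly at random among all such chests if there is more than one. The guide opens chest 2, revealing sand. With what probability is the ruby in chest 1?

12/17

Consider each possible location of the ruby in turn.
If it is in chest 1 (prior 1/2): the guide has no choice, probability 1; weight (1/2)·1 = 1/2.
If it is in chest 2 (prior 1/12): the guide opened chest 2, so this case is ruled out; weight (1/12)·0 = 0.
If it is in chest 3 (prior 5/12): the guide has 2 equally likely choices, so probability 1/2; weight (5/12)·(1/2) = 5/24.
The weights sum to 17/24.
So P(the ruby in chest 1 | the guide opened chest 2) = (1/2) / (17/24) = 12/17.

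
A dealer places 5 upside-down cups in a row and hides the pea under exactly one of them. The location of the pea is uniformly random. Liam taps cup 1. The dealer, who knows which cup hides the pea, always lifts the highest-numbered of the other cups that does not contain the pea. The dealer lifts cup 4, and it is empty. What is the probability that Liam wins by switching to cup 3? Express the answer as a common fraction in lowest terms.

0

Apply Bayes' rule, conditioning on where the pea actually is.
If it is under any of cups 1, 2, and 3 (prior 1/5 each): the dealer would have opened cup 5 instead, probability 0; weight (1/5)·0 = 0 each.
If it is under cup 4 (prior 1/5): the dealer opened cup 4, so this case is ruled out; weight (1/5)·0 = 0.
If it is under cup 5 (prior 1/5): cup 4 is the highest-numbered option available, probability 1; weight (1/5)·1 = 1/5.
The weights sum to 1/5.
So P(the pea under cup 3 | the dealer opened cup 4) = 0 / (1/5) = 0.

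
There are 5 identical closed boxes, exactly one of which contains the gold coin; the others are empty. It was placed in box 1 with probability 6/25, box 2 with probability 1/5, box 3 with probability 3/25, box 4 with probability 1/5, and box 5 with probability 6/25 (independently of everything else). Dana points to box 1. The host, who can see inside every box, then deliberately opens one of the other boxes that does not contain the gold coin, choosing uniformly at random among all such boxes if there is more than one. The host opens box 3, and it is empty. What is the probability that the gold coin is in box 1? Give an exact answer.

Consider each possible location of the gold coin in turn.
If it is in box 1 (prior 6/25): the host has 4 equally likely choices, so probability 1/4; weight (6/25)·(1/4) = 3/50.
If it is in either of boxes 2 and 4 (prior 1/5 each): the host has 3 equally likely choices, so probability 1/3; weight (1/5)·(1/3) = 1/15 each.
If it is in box 3 (prior 3/25): the host opened box 3, so this case is ruled out; weight (3/25)·0 = 0.
If it is in box 5 (prior 6/25): the host has 3 equally likely choices, so probability 1/3; weight (6/25)·(1/3) = 2/25.
The weights sum to 41/150.
So P(the gold coin in box 1 | the host opened box 3) = (3/50) / (41/150) = 9/41.

9/41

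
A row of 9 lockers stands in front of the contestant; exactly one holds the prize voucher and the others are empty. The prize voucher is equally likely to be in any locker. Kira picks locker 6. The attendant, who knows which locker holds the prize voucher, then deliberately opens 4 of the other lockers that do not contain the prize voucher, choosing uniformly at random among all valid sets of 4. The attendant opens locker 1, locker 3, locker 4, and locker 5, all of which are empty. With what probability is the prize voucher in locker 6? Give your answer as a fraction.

Condition on the true location of the prize voucher.
If it is in any of lockers 1, 3, 4, and 5 (prior 1/9 each): that locker was opened and seen not to hold the prize — ruled out; weight (1/9)·0 = 0 each.
If it is in any of lockers 2, 7, 8, and 9 (prior 1/9 each): the attendant has 35 equally likely choices, so probability 1/35; weight (1/9)·(1/35) = 1/315 each.
If it is in locker 6 (prior 1/9): the attendant has 70 equally likely choices, so probability 1/70; weight (1/9)·(1/70) = 1/630.
The weights sum to 1/70.
So P(the prize voucher in locker 6 | the attendant opened locker 1, locker 3, locker 4, and locker 5) = (1/630) / (1/70) = 1/9.

1/9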